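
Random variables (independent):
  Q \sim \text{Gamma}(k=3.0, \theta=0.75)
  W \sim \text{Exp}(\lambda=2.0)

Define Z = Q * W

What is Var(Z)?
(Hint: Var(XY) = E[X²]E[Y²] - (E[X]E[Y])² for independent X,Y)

Var(XY) = E[X²]E[Y²] - (E[X]E[Y])²
E[Q] = 2.25, Var(Q) = 1.6875
E[W] = 0.5, Var(W) = 0.25
E[Q²] = 1.6875 + 2.25² = 6.75
E[W²] = 0.25 + 0.5² = 0.5
Var(Z) = 6.75*0.5 - (2.25*0.5)²
= 3.375 - 1.265625 = 2.109375

2.109375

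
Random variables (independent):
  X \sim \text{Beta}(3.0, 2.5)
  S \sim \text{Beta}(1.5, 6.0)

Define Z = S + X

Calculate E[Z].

E[Z] = 1*E[X] + 1*E[S]
E[X] = 0.54545455
E[S] = 0.2
E[Z] = 1*0.54545455 + 1*0.2 = 0.74545455

0.74545455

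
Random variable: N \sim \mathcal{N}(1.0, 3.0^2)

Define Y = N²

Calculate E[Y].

E[N²] = Var(N) + (E[N])² = 9 + 1 = 10

10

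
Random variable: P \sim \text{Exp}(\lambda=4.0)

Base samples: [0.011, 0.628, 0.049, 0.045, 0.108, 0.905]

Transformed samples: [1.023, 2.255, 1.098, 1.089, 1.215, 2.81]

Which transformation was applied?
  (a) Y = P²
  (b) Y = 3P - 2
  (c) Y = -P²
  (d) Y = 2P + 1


Checking option (d) Y = 2P + 1:
  P = 0.011 -> Y = 1.023 ✓
  P = 0.628 -> Y = 2.255 ✓
  P = 0.049 -> Y = 1.098 ✓
All samples match this transformation.

(d) 2P + 1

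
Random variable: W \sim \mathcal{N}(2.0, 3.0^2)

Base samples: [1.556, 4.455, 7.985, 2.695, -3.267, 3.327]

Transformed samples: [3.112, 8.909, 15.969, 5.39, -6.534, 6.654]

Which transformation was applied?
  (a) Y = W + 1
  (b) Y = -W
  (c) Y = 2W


Checking option (c) Y = 2W:
  W = 1.556 -> Y = 3.112 ✓
  W = 4.455 -> Y = 8.909 ✓
  W = 7.985 -> Y = 15.969 ✓
All samples match this transformation.

(c) 2W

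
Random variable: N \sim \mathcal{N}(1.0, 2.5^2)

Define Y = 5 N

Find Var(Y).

For Y = aN + b: Var(Y) = a² * Var(N)
Var(N) = 2.5^2 = 6.25
Var(Y) = 5² * 6.25 = 25 * 6.25 = 156.25

156.25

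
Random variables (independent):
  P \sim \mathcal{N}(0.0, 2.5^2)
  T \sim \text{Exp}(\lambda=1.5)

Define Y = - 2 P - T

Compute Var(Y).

For independent RVs: Var(aX + bY) = a²Var(X) + b²Var(Y)
Var(P) = 6.25
Var(T) = 0.44444444
Var(Y) = (-2)²*6.25 + (-1)²*0.44444444
= 4*6.25 + 1*0.44444444 = 25.444444

25.444444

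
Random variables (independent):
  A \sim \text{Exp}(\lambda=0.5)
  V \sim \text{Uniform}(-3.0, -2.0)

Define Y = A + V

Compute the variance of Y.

For independent RVs: Var(aX + bY) = a²Var(X) + b²Var(Y)
Var(A) = 4
Var(V) = 0.083333333
Var(Y) = 1²*4 + 1²*0.083333333
= 1*4 + 1*0.083333333 = 4.0833333

4.0833333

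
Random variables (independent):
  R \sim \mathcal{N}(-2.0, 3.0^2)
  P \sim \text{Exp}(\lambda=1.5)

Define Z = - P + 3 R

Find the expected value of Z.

E[Z] = 3*E[R] - 1*E[P]
E[R] = -2
E[P] = 0.66666667
E[Z] = 3*(-2) - 1*0.66666667 = -6.6666667

-6.6666667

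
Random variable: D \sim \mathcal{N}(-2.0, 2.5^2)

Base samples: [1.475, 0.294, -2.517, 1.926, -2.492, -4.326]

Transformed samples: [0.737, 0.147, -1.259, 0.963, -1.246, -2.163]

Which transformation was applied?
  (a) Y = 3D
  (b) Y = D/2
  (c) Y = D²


Checking option (b) Y = D/2:
  D = 1.475 -> Y = 0.737 ✓
  D = 0.294 -> Y = 0.147 ✓
  D = -2.517 -> Y = -1.259 ✓
All samples match this transformation.

(b) D/2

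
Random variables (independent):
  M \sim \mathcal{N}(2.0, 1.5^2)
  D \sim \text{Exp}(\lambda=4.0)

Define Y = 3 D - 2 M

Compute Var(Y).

For independent RVs: Var(aX + bY) = a²Var(X) + b²Var(Y)
Var(M) = 2.25
Var(D) = 0.0625
Var(Y) = (-2)²*2.25 + 3²*0.0625
= 4*2.25 + 9*0.0625 = 9.5625

9.5625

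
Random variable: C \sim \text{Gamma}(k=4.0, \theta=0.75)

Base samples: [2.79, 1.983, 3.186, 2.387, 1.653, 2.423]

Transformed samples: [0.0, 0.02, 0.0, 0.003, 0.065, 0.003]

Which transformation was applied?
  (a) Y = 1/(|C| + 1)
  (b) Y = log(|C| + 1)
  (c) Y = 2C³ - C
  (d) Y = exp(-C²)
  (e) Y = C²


Checking option (d) Y = exp(-C²):
  C = 2.79 -> Y = 0.0 ✓
  C = 1.983 -> Y = 0.02 ✓
  C = 3.186 -> Y = 0.0 ✓
All samples match this transformation.

(d) exp(-C²)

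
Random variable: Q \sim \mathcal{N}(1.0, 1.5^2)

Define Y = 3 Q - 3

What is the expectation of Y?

For Y = 3Q - 3:
E[Y] = 3 * E[Q] - 3
E[Q] = 1.0 = 1
E[Y] = 3 * 1 - 3 = 0

0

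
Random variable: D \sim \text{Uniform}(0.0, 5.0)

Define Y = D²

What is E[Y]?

Using E[X²] = Var(X) + (E[X])²:
E[D] = 2.5
Var(D) = (5 - 0)^2/12 = 2.0833333
E[D²] = 2.0833333 + 2.5² = 2.0833333 + 6.25 = 8.3333333

8.3333333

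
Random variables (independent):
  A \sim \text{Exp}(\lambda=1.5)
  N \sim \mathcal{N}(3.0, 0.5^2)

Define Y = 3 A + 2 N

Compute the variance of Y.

For independent RVs: Var(aX + bY) = a²Var(X) + b²Var(Y)
Var(A) = 0.44444444
Var(N) = 0.25
Var(Y) = 3²*0.44444444 + 2²*0.25
= 9*0.44444444 + 4*0.25 = 5

5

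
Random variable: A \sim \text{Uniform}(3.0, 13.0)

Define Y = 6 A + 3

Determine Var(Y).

For Y = aA + b: Var(Y) = a² * Var(A)
Var(A) = (13 - 3)^2/12 = 8.3333333
Var(Y) = 6² * 8.3333333 = 36 * 8.3333333 = 300

300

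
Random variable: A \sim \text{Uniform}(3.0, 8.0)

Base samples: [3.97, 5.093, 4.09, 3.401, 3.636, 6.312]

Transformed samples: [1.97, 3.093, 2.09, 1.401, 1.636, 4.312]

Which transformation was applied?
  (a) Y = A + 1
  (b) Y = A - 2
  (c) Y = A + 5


Checking option (b) Y = A - 2:
  A = 3.97 -> Y = 1.97 ✓
  A = 5.093 -> Y = 3.093 ✓
  A = 4.09 -> Y = 2.09 ✓
All samples match this transformation.

(b) A - 2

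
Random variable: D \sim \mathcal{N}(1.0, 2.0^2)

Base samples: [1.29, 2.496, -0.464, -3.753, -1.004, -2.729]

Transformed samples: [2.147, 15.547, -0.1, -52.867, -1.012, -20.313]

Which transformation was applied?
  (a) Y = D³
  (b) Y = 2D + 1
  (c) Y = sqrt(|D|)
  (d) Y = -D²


Checking option (a) Y = D³:
  D = 1.29 -> Y = 2.147 ✓
  D = 2.496 -> Y = 15.547 ✓
  D = -0.464 -> Y = -0.1 ✓
All samples match this transformation.

(a) D³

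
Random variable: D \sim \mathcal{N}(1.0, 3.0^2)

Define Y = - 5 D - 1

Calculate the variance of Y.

For Y = aD + b: Var(Y) = a² * Var(D)
Var(D) = 3.0^2 = 9
Var(Y) = (-5)² * 9 = 25 * 9 = 225

225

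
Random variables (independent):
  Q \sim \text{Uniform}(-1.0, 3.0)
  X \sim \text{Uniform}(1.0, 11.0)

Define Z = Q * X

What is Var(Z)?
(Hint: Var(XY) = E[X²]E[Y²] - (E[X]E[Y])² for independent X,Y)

Var(XY) = E[X²]E[Y²] - (E[X]E[Y])²
E[Q] = 1, Var(Q) = 1.3333333
E[X] = 6, Var(X) = 8.3333333
E[Q²] = 1.3333333 + 1² = 2.3333333
E[X²] = 8.3333333 + 6² = 44.333333
Var(Z) = 2.3333333*44.333333 - (1*6)²
= 103.44444 - 36 = 67.444444

67.444444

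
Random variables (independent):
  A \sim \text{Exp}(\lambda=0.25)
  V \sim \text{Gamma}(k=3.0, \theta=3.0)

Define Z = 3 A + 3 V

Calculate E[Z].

E[Z] = 3*E[A] + 3*E[V]
E[A] = 4
E[V] = 9
E[Z] = 3*4 + 3*9 = 39

39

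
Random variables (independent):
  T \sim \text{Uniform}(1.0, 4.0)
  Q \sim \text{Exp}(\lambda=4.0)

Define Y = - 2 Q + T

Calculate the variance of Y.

For independent RVs: Var(aX + bY) = a²Var(X) + b²Var(Y)
Var(T) = 0.75
Var(Q) = 0.0625
Var(Y) = 1²*0.75 + (-2)²*0.0625
= 1*0.75 + 4*0.0625 = 1

1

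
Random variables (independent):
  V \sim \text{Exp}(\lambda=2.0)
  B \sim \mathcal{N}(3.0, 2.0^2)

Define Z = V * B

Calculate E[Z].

For independent RVs: E[XY] = E[X]*E[Y]
E[V] = 0.5
E[B] = 3
E[Z] = 0.5 * 3 = 1.5

1.5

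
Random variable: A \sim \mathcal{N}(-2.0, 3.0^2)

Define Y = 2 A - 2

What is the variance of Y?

For Y = aA + b: Var(Y) = a² * Var(A)
Var(A) = 3.0^2 = 9
Var(Y) = 2² * 9 = 4 * 9 = 36

36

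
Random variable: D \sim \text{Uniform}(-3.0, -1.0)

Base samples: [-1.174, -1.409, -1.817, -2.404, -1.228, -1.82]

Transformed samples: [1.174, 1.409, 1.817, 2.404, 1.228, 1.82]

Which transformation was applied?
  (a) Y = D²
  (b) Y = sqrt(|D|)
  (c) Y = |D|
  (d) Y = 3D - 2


Checking option (c) Y = |D|:
  D = -1.174 -> Y = 1.174 ✓
  D = -1.409 -> Y = 1.409 ✓
  D = -1.817 -> Y = 1.817 ✓
All samples match this transformation.

(c) |D|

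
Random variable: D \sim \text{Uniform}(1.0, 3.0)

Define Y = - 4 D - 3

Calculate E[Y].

For Y = -4D - 3:
E[Y] = -4 * E[D] - 3
E[D] = (1 + 3)/2 = 2
E[Y] = -4 * 2 - 3 = -11

-11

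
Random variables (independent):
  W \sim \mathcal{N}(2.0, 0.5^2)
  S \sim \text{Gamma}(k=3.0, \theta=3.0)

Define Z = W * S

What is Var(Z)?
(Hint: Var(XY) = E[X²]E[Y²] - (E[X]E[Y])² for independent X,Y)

Var(XY) = E[X²]E[Y²] - (E[X]E[Y])²
E[W] = 2, Var(W) = 0.25
E[S] = 9, Var(S) = 27
E[W²] = 0.25 + 2² = 4.25
E[S²] = 27 + 9² = 108
Var(Z) = 4.25*108 - (2*9)²
= 459 - 324 = 135

135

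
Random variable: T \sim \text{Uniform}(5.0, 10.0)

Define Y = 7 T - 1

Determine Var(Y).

For Y = aT + b: Var(Y) = a² * Var(T)
Var(T) = (10 - 5)^2/12 = 2.0833333
Var(Y) = 7² * 2.0833333 = 49 * 2.0833333 = 102.08333

102.08333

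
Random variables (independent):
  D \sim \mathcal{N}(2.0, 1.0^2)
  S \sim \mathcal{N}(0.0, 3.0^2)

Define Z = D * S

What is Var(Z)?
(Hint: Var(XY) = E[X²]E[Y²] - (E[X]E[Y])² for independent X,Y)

Var(XY) = E[X²]E[Y²] - (E[X]E[Y])²
E[D] = 2, Var(D) = 1
E[S] = 0, Var(S) = 9
E[D²] = 1 + 2² = 5
E[S²] = 9 + 0² = 9
Var(Z) = 5*9 - (2*0)²
= 45 - 0 = 45

45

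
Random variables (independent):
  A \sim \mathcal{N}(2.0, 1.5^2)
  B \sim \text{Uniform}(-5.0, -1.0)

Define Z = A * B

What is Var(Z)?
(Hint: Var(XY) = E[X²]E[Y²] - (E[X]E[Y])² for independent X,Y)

Var(XY) = E[X²]E[Y²] - (E[X]E[Y])²
E[A] = 2, Var(A) = 2.25
E[B] = -3, Var(B) = 1.3333333
E[A²] = 2.25 + 2² = 6.25
E[B²] = 1.3333333 + (-3)² = 10.333333
Var(Z) = 6.25*10.333333 - (2*(-3))²
= 64.583333 - 36 = 28.583333

28.583333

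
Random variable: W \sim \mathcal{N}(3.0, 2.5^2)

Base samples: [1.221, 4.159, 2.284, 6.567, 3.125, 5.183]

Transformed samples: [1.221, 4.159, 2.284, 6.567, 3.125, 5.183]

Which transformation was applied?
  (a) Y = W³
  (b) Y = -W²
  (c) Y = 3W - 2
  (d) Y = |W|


Checking option (d) Y = |W|:
  W = 1.221 -> Y = 1.221 ✓
  W = 4.159 -> Y = 4.159 ✓
  W = 2.284 -> Y = 2.284 ✓
All samples match this transformation.

(d) |W|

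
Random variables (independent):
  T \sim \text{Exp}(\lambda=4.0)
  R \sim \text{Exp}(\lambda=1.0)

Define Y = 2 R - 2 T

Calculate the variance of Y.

For independent RVs: Var(aX + bY) = a²Var(X) + b²Var(Y)
Var(T) = 0.0625
Var(R) = 1
Var(Y) = (-2)²*0.0625 + 2²*1
= 4*0.0625 + 4*1 = 4.25

4.25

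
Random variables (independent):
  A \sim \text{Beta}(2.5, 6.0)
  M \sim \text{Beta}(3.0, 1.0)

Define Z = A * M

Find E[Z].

For independent RVs: E[XY] = E[X]*E[Y]
E[A] = 0.29411765
E[M] = 0.75
E[Z] = 0.29411765 * 0.75 = 0.22058824

0.22058824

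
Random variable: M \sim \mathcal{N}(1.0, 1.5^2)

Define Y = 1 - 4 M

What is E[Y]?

For Y = -4M + 1:
E[Y] = -4 * E[M] + 1
E[M] = 1.0 = 1
E[Y] = -4 * 1 + 1 = -3

-3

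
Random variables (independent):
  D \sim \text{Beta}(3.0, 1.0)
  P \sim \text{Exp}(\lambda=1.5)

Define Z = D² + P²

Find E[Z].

E[Z] = E[D²] + E[P²]
E[D²] = Var(D) + E[D]² = 0.0375 + 0.5625 = 0.6
E[P²] = Var(P) + E[P]² = 0.44444444 + 0.44444444 = 0.88888889
E[Z] = 0.6 + 0.88888889 = 1.4888889

1.4888889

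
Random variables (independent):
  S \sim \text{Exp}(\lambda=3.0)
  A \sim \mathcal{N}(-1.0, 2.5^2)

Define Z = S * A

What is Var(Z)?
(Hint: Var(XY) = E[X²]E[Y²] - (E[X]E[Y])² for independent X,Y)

Var(XY) = E[X²]E[Y²] - (E[X]E[Y])²
E[S] = 0.33333333, Var(S) = 0.11111111
E[A] = -1, Var(A) = 6.25
E[S²] = 0.11111111 + 0.33333333² = 0.22222222
E[A²] = 6.25 + (-1)² = 7.25
Var(Z) = 0.22222222*7.25 - (0.33333333*(-1))²
= 1.6111111 - 0.11111111 = 1.5

1.5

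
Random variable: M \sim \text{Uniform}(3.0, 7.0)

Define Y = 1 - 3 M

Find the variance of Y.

For Y = aM + b: Var(Y) = a² * Var(M)
Var(M) = (7 - 3)^2/12 = 1.3333333
Var(Y) = (-3)² * 1.3333333 = 9 * 1.3333333 = 12

12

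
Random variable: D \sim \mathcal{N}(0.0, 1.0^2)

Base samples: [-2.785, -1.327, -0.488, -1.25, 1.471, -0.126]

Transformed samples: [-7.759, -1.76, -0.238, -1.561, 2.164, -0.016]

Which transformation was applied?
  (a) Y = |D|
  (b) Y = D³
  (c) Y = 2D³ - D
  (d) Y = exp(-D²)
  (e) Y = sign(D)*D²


Checking option (e) Y = sign(D)*D²:
  D = -2.785 -> Y = -7.759 ✓
  D = -1.327 -> Y = -1.76 ✓
  D = -0.488 -> Y = -0.238 ✓
All samples match this transformation.

(e) sign(D)*D²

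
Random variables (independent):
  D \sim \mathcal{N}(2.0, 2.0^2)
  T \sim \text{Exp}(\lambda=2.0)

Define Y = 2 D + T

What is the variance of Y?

For independent RVs: Var(aX + bY) = a²Var(X) + b²Var(Y)
Var(D) = 4
Var(T) = 0.25
Var(Y) = 2²*4 + 1²*0.25
= 4*4 + 1*0.25 = 16.25

16.25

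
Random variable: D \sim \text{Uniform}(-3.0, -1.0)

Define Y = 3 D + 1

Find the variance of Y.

For Y = aD + b: Var(Y) = a² * Var(D)
Var(D) = (-1 + 3)^2/12 = 0.33333333
Var(Y) = 3² * 0.33333333 = 9 * 0.33333333 = 3

3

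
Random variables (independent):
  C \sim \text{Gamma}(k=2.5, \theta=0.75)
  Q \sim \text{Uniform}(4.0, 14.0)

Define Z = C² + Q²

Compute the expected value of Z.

E[Z] = E[C²] + E[Q²]
E[C²] = Var(C) + E[C]² = 1.40625 + 3.515625 = 4.921875
E[Q²] = Var(Q) + E[Q]² = 8.3333333 + 81 = 89.333333
E[Z] = 4.921875 + 89.333333 = 94.255208

94.255208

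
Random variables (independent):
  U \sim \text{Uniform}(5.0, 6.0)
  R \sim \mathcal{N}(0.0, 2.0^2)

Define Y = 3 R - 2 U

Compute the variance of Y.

For independent RVs: Var(aX + bY) = a²Var(X) + b²Var(Y)
Var(U) = 0.083333333
Var(R) = 4
Var(Y) = (-2)²*0.083333333 + 3²*4
= 4*0.083333333 + 9*4 = 36.333333

36.333333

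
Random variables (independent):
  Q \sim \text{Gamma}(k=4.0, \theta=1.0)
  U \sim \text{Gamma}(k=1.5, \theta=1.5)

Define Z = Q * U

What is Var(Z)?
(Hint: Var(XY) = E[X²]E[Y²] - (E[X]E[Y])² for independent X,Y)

Var(XY) = E[X²]E[Y²] - (E[X]E[Y])²
E[Q] = 4, Var(Q) = 4
E[U] = 2.25, Var(U) = 3.375
E[Q²] = 4 + 4² = 20
E[U²] = 3.375 + 2.25² = 8.4375
Var(Z) = 20*8.4375 - (4*2.25)²
= 168.75 - 81 = 87.75

87.75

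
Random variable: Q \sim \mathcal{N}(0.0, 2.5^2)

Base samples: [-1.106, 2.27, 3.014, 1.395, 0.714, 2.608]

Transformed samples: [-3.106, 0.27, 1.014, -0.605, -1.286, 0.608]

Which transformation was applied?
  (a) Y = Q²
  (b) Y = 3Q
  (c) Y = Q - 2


Checking option (c) Y = Q - 2:
  Q = -1.106 -> Y = -3.106 ✓
  Q = 2.27 -> Y = 0.27 ✓
  Q = 3.014 -> Y = 1.014 ✓
All samples match this transformation.

(c) Q - 2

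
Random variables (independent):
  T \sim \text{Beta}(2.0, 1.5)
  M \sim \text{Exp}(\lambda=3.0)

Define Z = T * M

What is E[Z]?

For independent RVs: E[XY] = E[X]*E[Y]
E[T] = 0.57142857
E[M] = 0.33333333
E[Z] = 0.57142857 * 0.33333333 = 0.19047619

0.19047619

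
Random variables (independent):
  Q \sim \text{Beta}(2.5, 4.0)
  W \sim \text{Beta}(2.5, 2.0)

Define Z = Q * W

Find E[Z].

For independent RVs: E[XY] = E[X]*E[Y]
E[Q] = 0.38461538
E[W] = 0.55555556
E[Z] = 0.38461538 * 0.55555556 = 0.21367521

0.21367521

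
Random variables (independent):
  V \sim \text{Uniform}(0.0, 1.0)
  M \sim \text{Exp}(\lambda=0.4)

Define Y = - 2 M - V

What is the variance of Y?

For independent RVs: Var(aX + bY) = a²Var(X) + b²Var(Y)
Var(V) = 0.083333333
Var(M) = 6.25
Var(Y) = (-1)²*0.083333333 + (-2)²*6.25
= 1*0.083333333 + 4*6.25 = 25.083333

25.083333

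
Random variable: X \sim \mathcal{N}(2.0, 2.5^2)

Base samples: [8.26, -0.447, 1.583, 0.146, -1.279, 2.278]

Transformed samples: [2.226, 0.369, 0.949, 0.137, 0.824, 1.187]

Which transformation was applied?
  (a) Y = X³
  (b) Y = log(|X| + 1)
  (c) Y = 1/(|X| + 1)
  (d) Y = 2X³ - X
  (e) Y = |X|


Checking option (b) Y = log(|X| + 1):
  X = 8.26 -> Y = 2.226 ✓
  X = -0.447 -> Y = 0.369 ✓
  X = 1.583 -> Y = 0.949 ✓
All samples match this transformation.

(b) log(|X| + 1)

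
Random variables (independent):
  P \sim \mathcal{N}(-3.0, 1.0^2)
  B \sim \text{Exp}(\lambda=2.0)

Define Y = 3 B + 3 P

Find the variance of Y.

For independent RVs: Var(aX + bY) = a²Var(X) + b²Var(Y)
Var(P) = 1
Var(B) = 0.25
Var(Y) = 3²*1 + 3²*0.25
= 9*1 + 9*0.25 = 11.25

11.25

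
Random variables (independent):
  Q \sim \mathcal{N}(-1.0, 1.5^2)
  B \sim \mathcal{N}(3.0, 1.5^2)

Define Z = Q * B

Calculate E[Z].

For independent RVs: E[XY] = E[X]*E[Y]
E[Q] = -1
E[B] = 3
E[Z] = -1 * 3 = -3

-3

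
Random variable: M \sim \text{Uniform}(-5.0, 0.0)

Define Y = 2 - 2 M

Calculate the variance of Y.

For Y = aM + b: Var(Y) = a² * Var(M)
Var(M) = (0 + 5)^2/12 = 2.0833333
Var(Y) = (-2)² * 2.0833333 = 4 * 2.0833333 = 8.3333333

8.3333333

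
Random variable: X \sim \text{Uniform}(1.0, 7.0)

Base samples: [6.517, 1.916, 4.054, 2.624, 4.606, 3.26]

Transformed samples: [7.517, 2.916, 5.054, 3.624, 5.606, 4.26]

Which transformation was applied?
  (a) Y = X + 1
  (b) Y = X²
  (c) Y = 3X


Checking option (a) Y = X + 1:
  X = 6.517 -> Y = 7.517 ✓
  X = 1.916 -> Y = 2.916 ✓
  X = 4.054 -> Y = 5.054 ✓
All samples match this transformation.

(a) X + 1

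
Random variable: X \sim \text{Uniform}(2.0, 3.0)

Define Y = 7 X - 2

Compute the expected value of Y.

For Y = 7X - 2:
E[Y] = 7 * E[X] - 2
E[X] = (2 + 3)/2 = 2.5
E[Y] = 7 * 2.5 - 2 = 15.5

15.5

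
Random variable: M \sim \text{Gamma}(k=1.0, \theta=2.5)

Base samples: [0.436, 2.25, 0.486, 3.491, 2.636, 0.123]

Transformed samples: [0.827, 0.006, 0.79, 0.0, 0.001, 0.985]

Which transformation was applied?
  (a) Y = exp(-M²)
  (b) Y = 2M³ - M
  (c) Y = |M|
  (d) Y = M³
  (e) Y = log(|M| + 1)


Checking option (a) Y = exp(-M²):
  M = 0.436 -> Y = 0.827 ✓
  M = 2.25 -> Y = 0.006 ✓
  M = 0.486 -> Y = 0.79 ✓
All samples match this transformation.

(a) exp(-M²)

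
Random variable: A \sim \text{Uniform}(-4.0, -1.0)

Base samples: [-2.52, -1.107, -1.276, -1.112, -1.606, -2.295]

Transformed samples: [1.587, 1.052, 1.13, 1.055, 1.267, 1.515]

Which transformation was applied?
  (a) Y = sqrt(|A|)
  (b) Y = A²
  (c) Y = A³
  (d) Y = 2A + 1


Checking option (a) Y = sqrt(|A|):
  A = -2.52 -> Y = 1.587 ✓
  A = -1.107 -> Y = 1.052 ✓
  A = -1.276 -> Y = 1.13 ✓
All samples match this transformation.

(a) sqrt(|A|)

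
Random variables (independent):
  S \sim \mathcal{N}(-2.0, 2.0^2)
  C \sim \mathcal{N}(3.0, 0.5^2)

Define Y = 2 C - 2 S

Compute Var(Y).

For independent RVs: Var(aX + bY) = a²Var(X) + b²Var(Y)
Var(S) = 4
Var(C) = 0.25
Var(Y) = (-2)²*4 + 2²*0.25
= 4*4 + 4*0.25 = 17

17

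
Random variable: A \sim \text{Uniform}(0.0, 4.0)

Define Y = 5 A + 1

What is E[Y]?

For Y = 5A + 1:
E[Y] = 5 * E[A] + 1
E[A] = (0 + 4)/2 = 2
E[Y] = 5 * 2 + 1 = 11

11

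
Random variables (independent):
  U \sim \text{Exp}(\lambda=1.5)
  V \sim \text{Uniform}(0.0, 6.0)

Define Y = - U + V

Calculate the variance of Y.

For independent RVs: Var(aX + bY) = a²Var(X) + b²Var(Y)
Var(U) = 0.44444444
Var(V) = 3
Var(Y) = (-1)²*0.44444444 + 1²*3
= 1*0.44444444 + 1*3 = 3.4444444

3.4444444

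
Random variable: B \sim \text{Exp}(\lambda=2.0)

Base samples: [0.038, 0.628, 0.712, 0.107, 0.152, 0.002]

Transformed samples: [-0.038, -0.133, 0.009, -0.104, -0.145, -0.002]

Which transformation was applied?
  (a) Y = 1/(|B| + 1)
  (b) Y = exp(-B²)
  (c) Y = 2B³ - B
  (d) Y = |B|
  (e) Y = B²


Checking option (c) Y = 2B³ - B:
  B = 0.038 -> Y = -0.038 ✓
  B = 0.628 -> Y = -0.133 ✓
  B = 0.712 -> Y = 0.009 ✓
All samples match this transformation.

(c) 2B³ - B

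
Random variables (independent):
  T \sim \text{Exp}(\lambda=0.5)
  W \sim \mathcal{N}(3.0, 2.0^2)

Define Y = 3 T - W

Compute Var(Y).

For independent RVs: Var(aX + bY) = a²Var(X) + b²Var(Y)
Var(T) = 4
Var(W) = 4
Var(Y) = 3²*4 + (-1)²*4
= 9*4 + 1*4 = 40

40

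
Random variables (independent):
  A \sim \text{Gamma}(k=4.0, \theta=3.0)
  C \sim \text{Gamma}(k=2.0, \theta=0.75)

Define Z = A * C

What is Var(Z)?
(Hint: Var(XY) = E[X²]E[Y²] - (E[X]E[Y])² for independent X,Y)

Var(XY) = E[X²]E[Y²] - (E[X]E[Y])²
E[A] = 12, Var(A) = 36
E[C] = 1.5, Var(C) = 1.125
E[A²] = 36 + 12² = 180
E[C²] = 1.125 + 1.5² = 3.375
Var(Z) = 180*3.375 - (12*1.5)²
= 607.5 - 324 = 283.5

283.5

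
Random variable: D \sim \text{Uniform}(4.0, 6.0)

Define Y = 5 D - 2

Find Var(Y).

For Y = aD + b: Var(Y) = a² * Var(D)
Var(D) = (6 - 4)^2/12 = 0.33333333
Var(Y) = 5² * 0.33333333 = 25 * 0.33333333 = 8.3333333

8.3333333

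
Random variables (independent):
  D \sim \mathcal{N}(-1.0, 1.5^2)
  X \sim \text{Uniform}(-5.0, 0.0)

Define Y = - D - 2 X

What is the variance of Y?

For independent RVs: Var(aX + bY) = a²Var(X) + b²Var(Y)
Var(D) = 2.25
Var(X) = 2.0833333
Var(Y) = (-1)²*2.25 + (-2)²*2.0833333
= 1*2.25 + 4*2.0833333 = 10.583333

10.583333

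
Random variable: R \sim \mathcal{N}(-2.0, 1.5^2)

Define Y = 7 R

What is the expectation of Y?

For Y = 7R:
E[Y] = 7 * E[R]
E[R] = -2.0 = -2
E[Y] = 7 * (-2) = -14

-14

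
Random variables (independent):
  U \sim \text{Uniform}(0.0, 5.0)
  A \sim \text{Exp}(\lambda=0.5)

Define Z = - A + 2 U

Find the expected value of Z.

E[Z] = 2*E[U] - 1*E[A]
E[U] = 2.5
E[A] = 2
E[Z] = 2*2.5 - 1*2 = 3

3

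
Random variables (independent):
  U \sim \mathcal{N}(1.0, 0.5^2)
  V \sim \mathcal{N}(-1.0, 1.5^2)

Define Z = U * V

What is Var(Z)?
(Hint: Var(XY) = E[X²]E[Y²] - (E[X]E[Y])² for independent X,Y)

Var(XY) = E[X²]E[Y²] - (E[X]E[Y])²
E[U] = 1, Var(U) = 0.25
E[V] = -1, Var(V) = 2.25
E[U²] = 0.25 + 1² = 1.25
E[V²] = 2.25 + (-1)² = 3.25
Var(Z) = 1.25*3.25 - (1*(-1))²
= 4.0625 - 1 = 3.0625

3.0625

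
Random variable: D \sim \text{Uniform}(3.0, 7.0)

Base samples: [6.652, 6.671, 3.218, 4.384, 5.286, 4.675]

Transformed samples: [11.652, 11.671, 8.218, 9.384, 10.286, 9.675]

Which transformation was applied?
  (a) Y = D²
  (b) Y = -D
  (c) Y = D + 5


Checking option (c) Y = D + 5:
  D = 6.652 -> Y = 11.652 ✓
  D = 6.671 -> Y = 11.671 ✓
  D = 3.218 -> Y = 8.218 ✓
All samples match this transformation.

(c) D + 5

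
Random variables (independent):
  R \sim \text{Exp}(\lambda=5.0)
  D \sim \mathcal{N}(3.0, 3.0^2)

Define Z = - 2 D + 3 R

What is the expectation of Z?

E[Z] = 3*E[R] - 2*E[D]
E[R] = 0.2
E[D] = 3
E[Z] = 3*0.2 - 2*3 = -5.4

-5.4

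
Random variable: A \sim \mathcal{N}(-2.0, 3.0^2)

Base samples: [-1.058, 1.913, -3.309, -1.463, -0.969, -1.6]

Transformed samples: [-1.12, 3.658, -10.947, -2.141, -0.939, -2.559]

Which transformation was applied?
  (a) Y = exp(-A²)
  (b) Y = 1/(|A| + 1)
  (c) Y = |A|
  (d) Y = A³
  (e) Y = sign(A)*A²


Checking option (e) Y = sign(A)*A²:
  A = -1.058 -> Y = -1.12 ✓
  A = 1.913 -> Y = 3.658 ✓
  A = -3.309 -> Y = -10.947 ✓
All samples match this transformation.

(e) sign(A)*A²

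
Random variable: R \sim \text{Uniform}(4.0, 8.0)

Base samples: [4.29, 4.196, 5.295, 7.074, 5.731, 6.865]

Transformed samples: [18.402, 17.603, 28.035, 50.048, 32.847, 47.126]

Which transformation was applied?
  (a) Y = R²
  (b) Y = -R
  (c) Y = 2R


Checking option (a) Y = R²:
  R = 4.29 -> Y = 18.402 ✓
  R = 4.196 -> Y = 17.603 ✓
  R = 5.295 -> Y = 28.035 ✓
All samples match this transformation.

(a) R²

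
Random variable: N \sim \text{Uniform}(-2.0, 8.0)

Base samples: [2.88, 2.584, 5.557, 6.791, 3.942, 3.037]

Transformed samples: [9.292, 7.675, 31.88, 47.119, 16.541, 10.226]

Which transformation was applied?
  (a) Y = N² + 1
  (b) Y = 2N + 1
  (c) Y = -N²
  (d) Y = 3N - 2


Checking option (a) Y = N² + 1:
  N = 2.88 -> Y = 9.292 ✓
  N = 2.584 -> Y = 7.675 ✓
  N = 5.557 -> Y = 31.88 ✓
All samples match this transformation.

(a) N² + 1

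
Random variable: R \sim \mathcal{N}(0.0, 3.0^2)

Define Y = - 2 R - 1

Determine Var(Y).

For Y = aR + b: Var(Y) = a² * Var(R)
Var(R) = 3.0^2 = 9
Var(Y) = (-2)² * 9 = 4 * 9 = 36

36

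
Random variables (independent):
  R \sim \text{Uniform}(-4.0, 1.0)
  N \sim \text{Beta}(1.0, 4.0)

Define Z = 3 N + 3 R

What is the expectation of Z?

E[Z] = 3*E[R] + 3*E[N]
E[R] = -1.5
E[N] = 0.2
E[Z] = 3*(-1.5) + 3*0.2 = -3.9

-3.9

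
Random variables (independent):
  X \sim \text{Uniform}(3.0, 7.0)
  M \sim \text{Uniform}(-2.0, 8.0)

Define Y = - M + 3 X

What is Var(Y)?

For independent RVs: Var(aX + bY) = a²Var(X) + b²Var(Y)
Var(X) = 1.3333333
Var(M) = 8.3333333
Var(Y) = 3²*1.3333333 + (-1)²*8.3333333
= 9*1.3333333 + 1*8.3333333 = 20.333333

20.333333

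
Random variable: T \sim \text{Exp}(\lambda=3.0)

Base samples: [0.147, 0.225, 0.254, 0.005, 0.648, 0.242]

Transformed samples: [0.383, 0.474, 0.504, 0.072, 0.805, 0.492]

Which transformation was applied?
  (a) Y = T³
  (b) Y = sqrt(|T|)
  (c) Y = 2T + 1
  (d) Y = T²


Checking option (b) Y = sqrt(|T|):
  T = 0.147 -> Y = 0.383 ✓
  T = 0.225 -> Y = 0.474 ✓
  T = 0.254 -> Y = 0.504 ✓
All samples match this transformation.

(b) sqrt(|T|)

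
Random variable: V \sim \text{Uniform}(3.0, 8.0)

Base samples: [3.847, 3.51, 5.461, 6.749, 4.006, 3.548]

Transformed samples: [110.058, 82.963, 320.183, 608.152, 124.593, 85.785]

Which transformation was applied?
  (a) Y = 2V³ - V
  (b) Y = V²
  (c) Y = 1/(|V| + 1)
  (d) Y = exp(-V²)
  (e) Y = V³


Checking option (a) Y = 2V³ - V:
  V = 3.847 -> Y = 110.058 ✓
  V = 3.51 -> Y = 82.963 ✓
  V = 5.461 -> Y = 320.183 ✓
All samples match this transformation.

(a) 2V³ - V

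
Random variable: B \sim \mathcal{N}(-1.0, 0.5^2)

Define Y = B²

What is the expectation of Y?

Using E[X²] = Var(X) + (E[X])²:
E[B] = -1
Var(B) = 0.5^2 = 0.25
E[B²] = 0.25 + (-1)² = 0.25 + 1 = 1.25

1.25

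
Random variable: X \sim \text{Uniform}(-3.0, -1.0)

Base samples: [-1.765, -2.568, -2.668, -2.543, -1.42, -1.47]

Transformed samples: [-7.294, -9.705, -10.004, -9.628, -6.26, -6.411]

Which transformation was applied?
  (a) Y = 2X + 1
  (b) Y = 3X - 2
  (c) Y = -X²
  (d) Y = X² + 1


Checking option (b) Y = 3X - 2:
  X = -1.765 -> Y = -7.294 ✓
  X = -2.568 -> Y = -9.705 ✓
  X = -2.668 -> Y = -10.004 ✓
All samples match this transformation.

(b) 3X - 2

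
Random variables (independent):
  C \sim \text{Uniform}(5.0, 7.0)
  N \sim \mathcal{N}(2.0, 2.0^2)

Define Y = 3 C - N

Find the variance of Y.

For independent RVs: Var(aX + bY) = a²Var(X) + b²Var(Y)
Var(C) = 0.33333333
Var(N) = 4
Var(Y) = 3²*0.33333333 + (-1)²*4
= 9*0.33333333 + 1*4 = 7

7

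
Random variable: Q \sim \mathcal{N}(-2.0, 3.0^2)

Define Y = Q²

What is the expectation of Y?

Using E[X²] = Var(X) + (E[X])²:
E[Q] = -2
Var(Q) = 3.0^2 = 9
E[Q²] = 9 + (-2)² = 9 + 4 = 13

13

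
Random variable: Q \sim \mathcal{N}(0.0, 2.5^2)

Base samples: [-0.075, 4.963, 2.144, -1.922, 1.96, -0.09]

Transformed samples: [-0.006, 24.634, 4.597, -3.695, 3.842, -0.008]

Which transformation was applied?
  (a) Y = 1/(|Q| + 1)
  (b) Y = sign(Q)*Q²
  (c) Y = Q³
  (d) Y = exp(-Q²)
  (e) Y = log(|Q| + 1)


Checking option (b) Y = sign(Q)*Q²:
  Q = -0.075 -> Y = -0.006 ✓
  Q = 4.963 -> Y = 24.634 ✓
  Q = 2.144 -> Y = 4.597 ✓
All samples match this transformation.

(b) sign(Q)*Q²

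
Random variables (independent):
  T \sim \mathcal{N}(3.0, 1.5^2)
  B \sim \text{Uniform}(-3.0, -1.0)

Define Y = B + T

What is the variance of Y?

For independent RVs: Var(aX + bY) = a²Var(X) + b²Var(Y)
Var(T) = 2.25
Var(B) = 0.33333333
Var(Y) = 1²*2.25 + 1²*0.33333333
= 1*2.25 + 1*0.33333333 = 2.5833333

2.5833333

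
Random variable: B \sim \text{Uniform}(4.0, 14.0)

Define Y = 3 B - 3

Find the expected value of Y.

For Y = 3B - 3:
E[Y] = 3 * E[B] - 3
E[B] = (4 + 14)/2 = 9
E[Y] = 3 * 9 - 3 = 24

24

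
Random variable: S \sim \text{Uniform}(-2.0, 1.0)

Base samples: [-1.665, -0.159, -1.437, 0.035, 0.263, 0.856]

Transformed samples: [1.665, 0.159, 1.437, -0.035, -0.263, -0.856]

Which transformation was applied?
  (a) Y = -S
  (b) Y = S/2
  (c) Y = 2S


Checking option (a) Y = -S:
  S = -1.665 -> Y = 1.665 ✓
  S = -0.159 -> Y = 0.159 ✓
  S = -1.437 -> Y = 1.437 ✓
All samples match this transformation.

(a) -S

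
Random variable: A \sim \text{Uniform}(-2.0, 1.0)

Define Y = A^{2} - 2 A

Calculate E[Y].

E[Y] = 1*E[A²] - 2*E[A]
E[A] = -0.5
E[A²] = Var(A) + (E[A])² = 0.75 + 0.25 = 1
E[Y] = 1*1 - 2*(-0.5) = 2

2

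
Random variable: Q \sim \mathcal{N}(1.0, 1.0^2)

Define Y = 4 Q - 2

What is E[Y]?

For Y = 4Q - 2:
E[Y] = 4 * E[Q] - 2
E[Q] = 1.0 = 1
E[Y] = 4 * 1 - 2 = 2

2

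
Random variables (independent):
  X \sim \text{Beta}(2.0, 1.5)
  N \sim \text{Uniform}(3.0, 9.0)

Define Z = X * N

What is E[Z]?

For independent RVs: E[XY] = E[X]*E[Y]
E[X] = 0.57142857
E[N] = 6
E[Z] = 0.57142857 * 6 = 3.4285714

3.4285714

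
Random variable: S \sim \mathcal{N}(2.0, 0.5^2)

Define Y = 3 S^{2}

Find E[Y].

E[Y] = 3*E[S²]
E[S] = 2
E[S²] = Var(S) + (E[S])² = 0.25 + 4 = 4.25
E[Y] = 3*4.25 = 12.75

12.75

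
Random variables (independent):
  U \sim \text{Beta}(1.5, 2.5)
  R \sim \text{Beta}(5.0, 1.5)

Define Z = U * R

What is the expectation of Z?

For independent RVs: E[XY] = E[X]*E[Y]
E[U] = 0.375
E[R] = 0.76923077
E[Z] = 0.375 * 0.76923077 = 0.28846154

0.28846154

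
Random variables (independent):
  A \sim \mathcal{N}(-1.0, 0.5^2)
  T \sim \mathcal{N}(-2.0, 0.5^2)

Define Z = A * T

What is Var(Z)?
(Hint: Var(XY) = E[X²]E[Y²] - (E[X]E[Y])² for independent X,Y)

Var(XY) = E[X²]E[Y²] - (E[X]E[Y])²
E[A] = -1, Var(A) = 0.25
E[T] = -2, Var(T) = 0.25
E[A²] = 0.25 + (-1)² = 1.25
E[T²] = 0.25 + (-2)² = 4.25
Var(Z) = 1.25*4.25 - (-1*(-2))²
= 5.3125 - 4 = 1.3125

1.3125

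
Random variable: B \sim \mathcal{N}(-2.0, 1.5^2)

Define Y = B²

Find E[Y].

E[B²] = Var(B) + (E[B])² = 2.25 + 4 = 6.25

6.25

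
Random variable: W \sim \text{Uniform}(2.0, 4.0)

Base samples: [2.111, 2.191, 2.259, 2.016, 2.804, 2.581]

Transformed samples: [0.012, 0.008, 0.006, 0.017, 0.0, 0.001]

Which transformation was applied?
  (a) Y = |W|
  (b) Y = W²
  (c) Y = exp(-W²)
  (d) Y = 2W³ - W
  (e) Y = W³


Checking option (c) Y = exp(-W²):
  W = 2.111 -> Y = 0.012 ✓
  W = 2.191 -> Y = 0.008 ✓
  W = 2.259 -> Y = 0.006 ✓
All samples match this transformation.

(c) exp(-W²)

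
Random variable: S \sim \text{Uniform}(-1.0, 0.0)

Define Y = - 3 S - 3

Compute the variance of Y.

For Y = aS + b: Var(Y) = a² * Var(S)
Var(S) = (0 + 1)^2/12 = 0.083333333
Var(Y) = (-3)² * 0.083333333 = 9 * 0.083333333 = 0.75

0.75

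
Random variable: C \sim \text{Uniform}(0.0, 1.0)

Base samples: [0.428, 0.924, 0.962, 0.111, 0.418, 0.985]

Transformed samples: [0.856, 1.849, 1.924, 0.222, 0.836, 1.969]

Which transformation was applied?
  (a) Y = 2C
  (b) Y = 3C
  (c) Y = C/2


Checking option (a) Y = 2C:
  C = 0.428 -> Y = 0.856 ✓
  C = 0.924 -> Y = 1.849 ✓
  C = 0.962 -> Y = 1.924 ✓
All samples match this transformation.

(a) 2C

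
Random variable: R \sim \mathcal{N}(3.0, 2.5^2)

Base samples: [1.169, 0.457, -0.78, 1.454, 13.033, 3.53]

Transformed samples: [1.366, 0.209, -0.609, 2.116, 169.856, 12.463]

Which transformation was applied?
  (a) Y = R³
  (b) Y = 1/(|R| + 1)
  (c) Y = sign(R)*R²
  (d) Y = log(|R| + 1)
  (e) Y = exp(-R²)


Checking option (c) Y = sign(R)*R²:
  R = 1.169 -> Y = 1.366 ✓
  R = 0.457 -> Y = 0.209 ✓
  R = -0.78 -> Y = -0.609 ✓
All samples match this transformation.

(c) sign(R)*R²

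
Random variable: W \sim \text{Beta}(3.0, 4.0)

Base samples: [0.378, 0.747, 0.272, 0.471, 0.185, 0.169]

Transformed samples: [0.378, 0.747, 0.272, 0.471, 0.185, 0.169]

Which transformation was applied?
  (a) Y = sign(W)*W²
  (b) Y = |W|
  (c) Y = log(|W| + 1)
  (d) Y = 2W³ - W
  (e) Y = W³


Checking option (b) Y = |W|:
  W = 0.378 -> Y = 0.378 ✓
  W = 0.747 -> Y = 0.747 ✓
  W = 0.272 -> Y = 0.272 ✓
All samples match this transformation.

(b) |W|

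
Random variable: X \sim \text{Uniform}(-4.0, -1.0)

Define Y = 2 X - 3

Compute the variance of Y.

For Y = aX + b: Var(Y) = a² * Var(X)
Var(X) = (-1 + 4)^2/12 = 0.75
Var(Y) = 2² * 0.75 = 4 * 0.75 = 3

3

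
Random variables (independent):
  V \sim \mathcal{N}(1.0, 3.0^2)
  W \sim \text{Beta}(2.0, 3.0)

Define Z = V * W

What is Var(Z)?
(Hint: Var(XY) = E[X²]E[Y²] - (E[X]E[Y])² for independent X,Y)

Var(XY) = E[X²]E[Y²] - (E[X]E[Y])²
E[V] = 1, Var(V) = 9
E[W] = 0.4, Var(W) = 0.04
E[V²] = 9 + 1² = 10
E[W²] = 0.04 + 0.4² = 0.2
Var(Z) = 10*0.2 - (1*0.4)²
= 2 - 0.16 = 1.84

1.84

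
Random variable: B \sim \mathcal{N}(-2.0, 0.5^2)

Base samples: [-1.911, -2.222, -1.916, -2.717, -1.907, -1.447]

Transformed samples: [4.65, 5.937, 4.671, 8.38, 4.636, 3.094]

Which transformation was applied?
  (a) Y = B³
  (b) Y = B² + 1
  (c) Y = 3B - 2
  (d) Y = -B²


Checking option (b) Y = B² + 1:
  B = -1.911 -> Y = 4.65 ✓
  B = -2.222 -> Y = 5.937 ✓
  B = -1.916 -> Y = 4.671 ✓
All samples match this transformation.

(b) B² + 1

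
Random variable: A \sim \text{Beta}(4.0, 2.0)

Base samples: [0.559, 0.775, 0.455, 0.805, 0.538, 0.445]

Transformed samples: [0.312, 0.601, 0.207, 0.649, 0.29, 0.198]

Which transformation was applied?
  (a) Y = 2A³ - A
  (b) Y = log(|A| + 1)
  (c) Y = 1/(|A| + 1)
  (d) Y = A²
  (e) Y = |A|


Checking option (d) Y = A²:
  A = 0.559 -> Y = 0.312 ✓
  A = 0.775 -> Y = 0.601 ✓
  A = 0.455 -> Y = 0.207 ✓
All samples match this transformation.

(d) A²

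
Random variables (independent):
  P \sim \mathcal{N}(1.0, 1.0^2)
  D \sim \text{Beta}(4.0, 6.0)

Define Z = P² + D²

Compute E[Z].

E[Z] = E[P²] + E[D²]
E[P²] = Var(P) + E[P]² = 1 + 1 = 2
E[D²] = Var(D) + E[D]² = 0.021818182 + 0.16 = 0.18181818
E[Z] = 2 + 0.18181818 = 2.1818182

2.1818182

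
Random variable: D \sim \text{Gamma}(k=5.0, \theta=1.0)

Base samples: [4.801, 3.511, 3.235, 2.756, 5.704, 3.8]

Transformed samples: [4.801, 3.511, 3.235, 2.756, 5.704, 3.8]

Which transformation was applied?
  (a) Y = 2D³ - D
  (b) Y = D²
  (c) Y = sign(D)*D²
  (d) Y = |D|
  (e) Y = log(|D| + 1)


Checking option (d) Y = |D|:
  D = 4.801 -> Y = 4.801 ✓
  D = 3.511 -> Y = 3.511 ✓
  D = 3.235 -> Y = 3.235 ✓
All samples match this transformation.

(d) |D|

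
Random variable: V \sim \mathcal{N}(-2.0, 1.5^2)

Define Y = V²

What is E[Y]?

E[V²] = Var(V) + (E[V])² = 2.25 + 4 = 6.25

6.25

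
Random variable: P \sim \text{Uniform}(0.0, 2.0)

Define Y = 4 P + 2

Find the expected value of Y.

For Y = 4P + 2:
E[Y] = 4 * E[P] + 2
E[P] = (0 + 2)/2 = 1
E[Y] = 4 * 1 + 2 = 6

6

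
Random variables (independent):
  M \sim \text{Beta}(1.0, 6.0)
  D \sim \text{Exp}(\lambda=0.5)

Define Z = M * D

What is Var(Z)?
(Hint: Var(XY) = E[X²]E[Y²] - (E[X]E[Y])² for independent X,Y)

Var(XY) = E[X²]E[Y²] - (E[X]E[Y])²
E[M] = 0.14285714, Var(M) = 0.015306122
E[D] = 2, Var(D) = 4
E[M²] = 0.015306122 + 0.14285714² = 0.035714286
E[D²] = 4 + 2² = 8
Var(Z) = 0.035714286*8 - (0.14285714*2)²
= 0.28571429 - 0.081632653 = 0.20408163

0.20408163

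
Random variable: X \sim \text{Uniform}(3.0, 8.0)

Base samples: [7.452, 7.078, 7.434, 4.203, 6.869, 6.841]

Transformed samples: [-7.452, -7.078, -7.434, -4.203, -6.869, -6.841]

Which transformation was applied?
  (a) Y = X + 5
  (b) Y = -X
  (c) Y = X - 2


Checking option (b) Y = -X:
  X = 7.452 -> Y = -7.452 ✓
  X = 7.078 -> Y = -7.078 ✓
  X = 7.434 -> Y = -7.434 ✓
All samples match this transformation.

(b) -X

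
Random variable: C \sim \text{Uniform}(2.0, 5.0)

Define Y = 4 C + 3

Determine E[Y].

For Y = 4C + 3:
E[Y] = 4 * E[C] + 3
E[C] = (2 + 5)/2 = 3.5
E[Y] = 4 * 3.5 + 3 = 17

17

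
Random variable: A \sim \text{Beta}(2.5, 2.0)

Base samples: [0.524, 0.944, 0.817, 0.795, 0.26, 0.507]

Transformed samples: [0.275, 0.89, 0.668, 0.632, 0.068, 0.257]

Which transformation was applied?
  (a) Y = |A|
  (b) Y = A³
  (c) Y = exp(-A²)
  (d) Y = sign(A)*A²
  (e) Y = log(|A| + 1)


Checking option (d) Y = sign(A)*A²:
  A = 0.524 -> Y = 0.275 ✓
  A = 0.944 -> Y = 0.89 ✓
  A = 0.817 -> Y = 0.668 ✓
All samples match this transformation.

(d) sign(A)*A²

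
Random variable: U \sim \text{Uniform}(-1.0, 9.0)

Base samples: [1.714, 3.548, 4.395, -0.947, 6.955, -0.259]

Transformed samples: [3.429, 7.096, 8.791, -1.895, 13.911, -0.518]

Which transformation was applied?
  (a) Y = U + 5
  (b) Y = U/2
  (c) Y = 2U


Checking option (c) Y = 2U:
  U = 1.714 -> Y = 3.429 ✓
  U = 3.548 -> Y = 7.096 ✓
  U = 4.395 -> Y = 8.791 ✓
All samples match this transformation.

(c) 2U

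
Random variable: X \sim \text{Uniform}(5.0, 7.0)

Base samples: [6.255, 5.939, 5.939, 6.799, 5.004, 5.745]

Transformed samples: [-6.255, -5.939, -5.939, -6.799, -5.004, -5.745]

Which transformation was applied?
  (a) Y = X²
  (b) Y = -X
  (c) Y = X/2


Checking option (b) Y = -X:
  X = 6.255 -> Y = -6.255 ✓
  X = 5.939 -> Y = -5.939 ✓
  X = 5.939 -> Y = -5.939 ✓
All samples match this transformation.

(b) -X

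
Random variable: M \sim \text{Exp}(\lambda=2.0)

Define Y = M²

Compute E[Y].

Using E[X²] = Var(X) + (E[X])²:
E[M] = 0.5
Var(M) = 1/2.0^2 = 0.25
E[M²] = 0.25 + 0.5² = 0.25 + 0.25 = 0.5

0.5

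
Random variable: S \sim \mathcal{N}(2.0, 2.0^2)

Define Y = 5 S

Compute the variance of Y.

For Y = aS + b: Var(Y) = a² * Var(S)
Var(S) = 2.0^2 = 4
Var(Y) = 5² * 4 = 25 * 4 = 100

100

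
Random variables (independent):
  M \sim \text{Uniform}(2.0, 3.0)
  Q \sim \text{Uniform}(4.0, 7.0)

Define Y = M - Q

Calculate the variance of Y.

For independent RVs: Var(aX + bY) = a²Var(X) + b²Var(Y)
Var(M) = 0.083333333
Var(Q) = 0.75
Var(Y) = 1²*0.083333333 + (-1)²*0.75
= 1*0.083333333 + 1*0.75 = 0.83333333

0.83333333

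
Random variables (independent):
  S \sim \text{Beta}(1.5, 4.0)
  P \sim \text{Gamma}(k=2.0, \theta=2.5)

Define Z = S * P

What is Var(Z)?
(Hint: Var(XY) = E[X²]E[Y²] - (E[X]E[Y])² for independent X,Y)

Var(XY) = E[X²]E[Y²] - (E[X]E[Y])²
E[S] = 0.27272727, Var(S) = 0.03051494
E[P] = 5, Var(P) = 12.5
E[S²] = 0.03051494 + 0.27272727² = 0.1048951
E[P²] = 12.5 + 5² = 37.5
Var(Z) = 0.1048951*37.5 - (0.27272727*5)²
= 3.9335664 - 1.8595041 = 2.0740623

2.0740623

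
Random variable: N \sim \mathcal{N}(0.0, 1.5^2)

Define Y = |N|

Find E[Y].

For X ~ N(0, 1.5²), E[|X|] = sigma * sqrt(2/pi)
= 1.5 * sqrt(2/pi) = 1.1968268

1.1968268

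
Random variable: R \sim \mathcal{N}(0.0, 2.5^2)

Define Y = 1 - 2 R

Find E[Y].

For Y = -2R + 1:
E[Y] = -2 * E[R] + 1
E[R] = 0.0 = 0
E[Y] = -2 * 0 + 1 = 1

1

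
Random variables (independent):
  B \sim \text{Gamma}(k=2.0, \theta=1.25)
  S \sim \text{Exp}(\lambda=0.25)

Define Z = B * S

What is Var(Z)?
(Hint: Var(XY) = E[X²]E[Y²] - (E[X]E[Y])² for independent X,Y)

Var(XY) = E[X²]E[Y²] - (E[X]E[Y])²
E[B] = 2.5, Var(B) = 3.125
E[S] = 4, Var(S) = 16
E[B²] = 3.125 + 2.5² = 9.375
E[S²] = 16 + 4² = 32
Var(Z) = 9.375*32 - (2.5*4)²
= 300 - 100 = 200

200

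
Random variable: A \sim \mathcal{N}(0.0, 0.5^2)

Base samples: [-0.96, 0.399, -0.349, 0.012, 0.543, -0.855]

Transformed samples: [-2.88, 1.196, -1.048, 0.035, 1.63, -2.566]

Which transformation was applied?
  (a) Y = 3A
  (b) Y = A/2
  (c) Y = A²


Checking option (a) Y = 3A:
  A = -0.96 -> Y = -2.88 ✓
  A = 0.399 -> Y = 1.196 ✓
  A = -0.349 -> Y = -1.048 ✓
All samples match this transformation.

(a) 3A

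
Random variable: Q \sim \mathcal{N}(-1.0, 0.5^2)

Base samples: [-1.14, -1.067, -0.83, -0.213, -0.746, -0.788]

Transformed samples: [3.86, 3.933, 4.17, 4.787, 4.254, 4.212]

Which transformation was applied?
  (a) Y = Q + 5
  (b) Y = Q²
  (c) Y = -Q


Checking option (a) Y = Q + 5:
  Q = -1.14 -> Y = 3.86 ✓
  Q = -1.067 -> Y = 3.933 ✓
  Q = -0.83 -> Y = 4.17 ✓
All samples match this transformation.

(a) Q + 5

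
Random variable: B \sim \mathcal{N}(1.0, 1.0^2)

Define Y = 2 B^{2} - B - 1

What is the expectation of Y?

E[Y] = 2*E[B²] - 1*E[B] - 1
E[B] = 1
E[B²] = Var(B) + (E[B])² = 1 + 1 = 2
E[Y] = 2*2 - 1*1 - 1 = 2

2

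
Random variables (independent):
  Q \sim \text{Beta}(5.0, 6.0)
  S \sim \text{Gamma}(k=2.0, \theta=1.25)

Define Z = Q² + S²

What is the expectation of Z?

E[Z] = E[Q²] + E[S²]
E[Q²] = Var(Q) + E[Q]² = 0.020661157 + 0.20661157 = 0.22727273
E[S²] = Var(S) + E[S]² = 3.125 + 6.25 = 9.375
E[Z] = 0.22727273 + 9.375 = 9.6022727

9.6022727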